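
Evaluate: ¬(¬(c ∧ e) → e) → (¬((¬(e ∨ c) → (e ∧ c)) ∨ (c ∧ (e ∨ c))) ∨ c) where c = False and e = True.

c ∧ e = False ∧ True = False
¬(c ∧ e) = ¬False = True
¬(c ∧ e) → e = True → True = True
¬(¬(c ∧ e) → e) = ¬True = False
e ∨ c = True ∨ False = True
¬(e ∨ c) = ¬True = False
e ∧ c = True ∧ False = False
¬(e ∨ c) → (e ∧ c) = False → False = True
e ∨ c = True ∨ False = True
c ∧ (e ∨ c) = False ∧ True = False
(¬(e ∨ c) → (e ∧ c)) ∨ (c ∧ (e ∨ c)) = True ∨ False = True
¬((¬(e ∨ c) → (e ∧ c)) ∨ (c ∧ (e ∨ c))) = ¬True = False
¬((¬(e ∨ c) → (e ∧ c)) ∨ (c ∧ (e ∨ c))) ∨ c = False ∨ False = False
¬(¬(c ∧ e) → e) → (¬((¬(e ∨ c) → (e ∧ c)) ∨ (c ∧ (e ∨ c))) ∨ c) = False → False = True

True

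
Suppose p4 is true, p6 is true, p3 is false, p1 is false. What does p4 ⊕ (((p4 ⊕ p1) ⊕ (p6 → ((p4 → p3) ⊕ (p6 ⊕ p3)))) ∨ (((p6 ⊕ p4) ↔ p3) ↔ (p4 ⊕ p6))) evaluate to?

p4 ⊕ p1 = T ⊕ F = T
p4 → p3 = T → F = F
p6 ⊕ p3 = T ⊕ F = T
(p4 → p3) ⊕ (p6 ⊕ p3) = F ⊕ T = T
p6 → ((p4 → p3) ⊕ (p6 ⊕ p3)) = T → T = T
(p4 ⊕ p1) ⊕ (p6 → ((p4 → p3) ⊕ (p6 ⊕ p3))) = T ⊕ T = F
p6 ⊕ p4 = T ⊕ T = F
(p6 ⊕ p4) ↔ p3 = F ↔ F = T
p4 ⊕ p6 = T ⊕ T = F
((p6 ⊕ p4) ↔ p3) ↔ (p4 ⊕ p6) = T ↔ F = F
((p4 ⊕ p1) ⊕ (p6 → ((p4 → p3) ⊕ (p6 ⊕ p3)))) ∨ (((p6 ⊕ p4) ↔ p3) ↔ (p4 ⊕ p6)) = F ∨ F = F
p4 ⊕ (((p4 ⊕ p1) ⊕ (p6 → ((p4 → p3) ⊕ (p6 ⊕ p3)))) ∨ (((p6 ⊕ p4) ↔ p3) ↔ (p4 ⊕ p6))) = T ⊕ F = T

T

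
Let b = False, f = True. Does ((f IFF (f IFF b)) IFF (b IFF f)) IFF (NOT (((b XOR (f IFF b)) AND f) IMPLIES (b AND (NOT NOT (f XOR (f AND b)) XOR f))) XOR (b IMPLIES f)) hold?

f IFF b = True IFF False = False
f IFF (f IFF b) = True IFF False = False
b IFF f = False IFF True = False
(f IFF (f IFF b)) IFF (b IFF f) = False IFF False = True
f IFF b = True IFF False = False
b XOR (f IFF b) = False XOR False = False
(b XOR (f IFF b)) AND f = False AND True = False
f AND b = True AND False = False
f XOR (f AND b) = True XOR False = True
NOT (f XOR (f AND b)) = NOT True = False
NOT NOT (f XOR (f AND b)) = NOT False = True
NOT NOT (f XOR (f AND b)) XOR f = True XOR True = False
b AND (NOT NOT (f XOR (f AND b)) XOR f) = False AND False = False
((b XOR (f IFF b)) AND f) IMPLIES (b AND (NOT NOT (f XOR (f AND b)) XOR f)) = False IMPLIES False = True
NOT (((b XOR (f IFF b)) AND f) IMPLIES (b AND (NOT NOT (f XOR (f AND b)) XOR f))) = NOT True = False
b IMPLIES f = False IMPLIES True = True
NOT (((b XOR (f IFF b)) AND f) IMPLIES (b AND (NOT NOT (f XOR (f AND b)) XOR f))) XOR (b IMPLIES f) = False XOR True = True
((f IFF (f IFF b)) IFF (b IFF f)) IFF (NOT (((b XOR (f IFF b)) AND f) IMPLIES (b AND (NOT NOT (f XOR (f AND b)) XOR f))) XOR (b IMPLIES f)) = True IFF True = True

True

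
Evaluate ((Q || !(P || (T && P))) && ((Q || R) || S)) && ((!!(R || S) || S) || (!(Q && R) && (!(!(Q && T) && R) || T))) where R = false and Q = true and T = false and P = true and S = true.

true

Substituting R=false, Q=true, T=false, P=true, S=true:
T && P = false && true = false
P || (T && P) = true || false = true
!(P || (T && P)) = !true = false
Q || !(P || (T && P)) = true || false = true
Q || R = true || false = true
(Q || R) || S = true || true = true
(Q || !(P || (T && P))) && ((Q || R) || S) = true && true = true
R || S = false || true = true
!(R || S) = !true = false
!!(R || S) = !false = true
!!(R || S) || S = true || true = true
Q && R = true && false = false
!(Q && R) = !false = true
Q && T = true && false = false
!(Q && T) = !false = true
!(Q && T) && R = true && false = false
!(!(Q && T) && R) = !false = true
!(!(Q && T) && R) || T = true || false = true
!(Q && R) && (!(!(Q && T) && R) || T) = true && true = true
(!!(R || S) || S) || (!(Q && R) && (!(!(Q && T) && R) || T)) = true || true = true
((Q || !(P || (T && P))) && ((Q || R) || S)) && ((!!(R || S) || S) || (!(Q && R) && (!(!(Q && T) && R) || T))) = true && true = true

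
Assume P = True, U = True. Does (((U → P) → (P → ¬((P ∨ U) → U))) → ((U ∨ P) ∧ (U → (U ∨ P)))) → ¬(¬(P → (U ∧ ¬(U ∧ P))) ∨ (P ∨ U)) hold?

False

Substituting P=True, U=True:
U → P = True → True = True
P ∨ U = True ∨ True = True
(P ∨ U) → U = True → True = True
¬((P ∨ U) → U) = ¬True = False
P → ¬((P ∨ U) → U) = True → False = False
(U → P) → (P → ¬((P ∨ U) → U)) = True → False = False
U ∨ P = True ∨ True = True
U ∨ P = True ∨ True = True
U → (U ∨ P) = True → True = True
(U ∨ P) ∧ (U → (U ∨ P)) = True ∧ True = True
((U → P) → (P → ¬((P ∨ U) → U))) → ((U ∨ P) ∧ (U → (U ∨ P))) = False → True = True
U ∧ P = True ∧ True = True
¬(U ∧ P) = ¬True = False
U ∧ ¬(U ∧ P) = True ∧ False = False
P → (U ∧ ¬(U ∧ P)) = True → False = False
¬(P → (U ∧ ¬(U ∧ P))) = ¬False = True
P ∨ U = True ∨ True = True
¬(P → (U ∧ ¬(U ∧ P))) ∨ (P ∨ U) = True ∨ True = True
¬(¬(P → (U ∧ ¬(U ∧ P))) ∨ (P ∨ U)) = ¬True = False
(((U → P) → (P → ¬((P ∨ U) → U))) → ((U ∨ P) ∧ (U → (U ∨ P)))) → ¬(¬(P → (U ∧ ¬(U ∧ P))) ∨ (P ∨ U)) = True → False = False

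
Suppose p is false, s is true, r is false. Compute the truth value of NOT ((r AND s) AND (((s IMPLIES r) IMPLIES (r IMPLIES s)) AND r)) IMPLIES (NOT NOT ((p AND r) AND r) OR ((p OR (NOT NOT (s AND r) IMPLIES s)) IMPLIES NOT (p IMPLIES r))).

Substituting p=False, s=True, r=False:
r AND s = False AND True = False
s IMPLIES r = True IMPLIES False = False
r IMPLIES s = False IMPLIES True = True
(s IMPLIES r) IMPLIES (r IMPLIES s) = False IMPLIES True = True
((s IMPLIES r) IMPLIES (r IMPLIES s)) AND r = True AND False = False
(r AND s) AND (((s IMPLIES r) IMPLIES (r IMPLIES s)) AND r) = False AND False = False
NOT ((r AND s) AND (((s IMPLIES r) IMPLIES (r IMPLIES s)) AND r)) = NOT False = True
p AND r = False AND False = False
(p AND r) AND r = False AND False = False
NOT ((p AND r) AND r) = NOT False = True
NOT NOT ((p AND r) AND r) = NOT True = False
s AND r = True AND False = False
NOT (s AND r) = NOT False = True
NOT NOT (s AND r) = NOT True = False
NOT NOT (s AND r) IMPLIES s = False IMPLIES True = True
p OR (NOT NOT (s AND r) IMPLIES s) = False OR True = True
p IMPLIES r = False IMPLIES False = True
NOT (p IMPLIES r) = NOT True = False
(p OR (NOT NOT (s AND r) IMPLIES s)) IMPLIES NOT (p IMPLIES r) = True IMPLIES False = False
NOT NOT ((p AND r) AND r) OR ((p OR (NOT NOT (s AND r) IMPLIES s)) IMPLIES NOT (p IMPLIES r)) = False OR False = False
NOT ((r AND s) AND (((s IMPLIES r) IMPLIES (r IMPLIES s)) AND r)) IMPLIES (NOT NOT ((p AND r) AND r) OR ((p OR (NOT NOT (s AND r) IMPLIES s)) IMPLIES NOT (p IMPLIES r))) = True IMPLIES False = False

False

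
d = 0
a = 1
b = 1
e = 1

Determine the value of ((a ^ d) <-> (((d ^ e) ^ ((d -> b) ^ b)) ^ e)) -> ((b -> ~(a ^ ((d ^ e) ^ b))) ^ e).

a ^ d = 1 ^ 0 = 1
d ^ e = 0 ^ 1 = 1
d -> b = 0 -> 1 = 1
(d -> b) ^ b = 1 ^ 1 = 0
(d ^ e) ^ ((d -> b) ^ b) = 1 ^ 0 = 1
((d ^ e) ^ ((d -> b) ^ b)) ^ e = 1 ^ 1 = 0
(a ^ d) <-> (((d ^ e) ^ ((d -> b) ^ b)) ^ e) = 1 <-> 0 = 0
d ^ e = 0 ^ 1 = 1
(d ^ e) ^ b = 1 ^ 1 = 0
a ^ ((d ^ e) ^ b) = 1 ^ 0 = 1
~(a ^ ((d ^ e) ^ b)) = ~1 = 0
b -> ~(a ^ ((d ^ e) ^ b)) = 1 -> 0 = 0
(b -> ~(a ^ ((d ^ e) ^ b))) ^ e = 0 ^ 1 = 1
((a ^ d) <-> (((d ^ e) ^ ((d -> b) ^ b)) ^ e)) -> ((b -> ~(a ^ ((d ^ e) ^ b))) ^ e) = 0 -> 1 = 1

1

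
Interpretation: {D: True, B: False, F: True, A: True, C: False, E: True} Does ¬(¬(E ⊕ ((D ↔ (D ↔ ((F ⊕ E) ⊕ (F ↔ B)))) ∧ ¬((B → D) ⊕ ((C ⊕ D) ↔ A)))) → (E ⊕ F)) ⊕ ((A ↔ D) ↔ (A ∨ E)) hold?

Substituting D=True, B=False, F=True, A=True, C=False, E=True:
F ⊕ E = True ⊕ True = False
F ↔ B = True ↔ False = False
(F ⊕ E) ⊕ (F ↔ B) = False ⊕ False = False
D ↔ ((F ⊕ E) ⊕ (F ↔ B)) = True ↔ False = False
D ↔ (D ↔ ((F ⊕ E) ⊕ (F ↔ B))) = True ↔ False = False
B → D = False → True = True
C ⊕ D = False ⊕ True = True
(C ⊕ D) ↔ A = True ↔ True = True
(B → D) ⊕ ((C ⊕ D) ↔ A) = True ⊕ True = False
¬((B → D) ⊕ ((C ⊕ D) ↔ A)) = ¬False = True
(D ↔ (D ↔ ((F ⊕ E) ⊕ (F ↔ B)))) ∧ ¬((B → D) ⊕ ((C ⊕ D) ↔ A)) = False ∧ True = False
E ⊕ ((D ↔ (D ↔ ((F ⊕ E) ⊕ (F ↔ B)))) ∧ ¬((B → D) ⊕ ((C ⊕ D) ↔ A))) = True ⊕ False = True
¬(E ⊕ ((D ↔ (D ↔ ((F ⊕ E) ⊕ (F ↔ B)))) ∧ ¬((B → D) ⊕ ((C ⊕ D) ↔ A)))) = ¬True = False
E ⊕ F = True ⊕ True = False
¬(E ⊕ ((D ↔ (D ↔ ((F ⊕ E) ⊕ (F ↔ B)))) ∧ ¬((B → D) ⊕ ((C ⊕ D) ↔ A)))) → (E ⊕ F) = False → False = True
¬(¬(E ⊕ ((D ↔ (D ↔ ((F ⊕ E) ⊕ (F ↔ B)))) ∧ ¬((B → D) ⊕ ((C ⊕ D) ↔ A)))) → (E ⊕ F)) = ¬True = False
A ↔ D = True ↔ True = True
A ∨ E = True ∨ True = True
(A ↔ D) ↔ (A ∨ E) = True ↔ True = True
¬(¬(E ⊕ ((D ↔ (D ↔ ((F ⊕ E) ⊕ (F ↔ B)))) ∧ ¬((B → D) ⊕ ((C ⊕ D) ↔ A)))) → (E ⊕ F)) ⊕ ((A ↔ D) ↔ (A ∨ E)) = False ⊕ True = True

True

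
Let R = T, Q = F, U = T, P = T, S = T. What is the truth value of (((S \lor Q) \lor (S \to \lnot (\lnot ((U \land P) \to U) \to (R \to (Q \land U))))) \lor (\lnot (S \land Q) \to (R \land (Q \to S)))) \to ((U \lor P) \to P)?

S \lor Q = T \lor F = T
U \land P = T \land T = T
(U \land P) \to U = T \to T = T
\lnot ((U \land P) \to U) = \lnot T = F
Q \land U = F \land T = F
R \to (Q \land U) = T \to F = F
\lnot ((U \land P) \to U) \to (R \to (Q \land U)) = F \to F = T
\lnot (\lnot ((U \land P) \to U) \to (R \to (Q \land U))) = \lnot T = F
S \to \lnot (\lnot ((U \land P) \to U) \to (R \to (Q \land U))) = T \to F = F
(S \lor Q) \lor (S \to \lnot (\lnot ((U \land P) \to U) \to (R \to (Q \land U)))) = T \lor F = T
S \land Q = T \land F = F
\lnot (S \land Q) = \lnot F = T
Q \to S = F \to T = T
R \land (Q \to S) = T \land T = T
\lnot (S \land Q) \to (R \land (Q \to S)) = T \to T = T
((S \lor Q) \lor (S \to \lnot (\lnot ((U \land P) \to U) \to (R \to (Q \land U))))) \lor (\lnot (S \land Q) \to (R \land (Q \to S))) = T \lor T = T
U \lor P = T \lor T = T
(U \lor P) \to P = T \to T = T
(((S \lor Q) \lor (S \to \lnot (\lnot ((U \land P) \to U) \to (R \to (Q \land U))))) \lor (\lnot (S \land Q) \to (R \land (Q \to S)))) \to ((U \lor P) \to P) = T \to T = T

T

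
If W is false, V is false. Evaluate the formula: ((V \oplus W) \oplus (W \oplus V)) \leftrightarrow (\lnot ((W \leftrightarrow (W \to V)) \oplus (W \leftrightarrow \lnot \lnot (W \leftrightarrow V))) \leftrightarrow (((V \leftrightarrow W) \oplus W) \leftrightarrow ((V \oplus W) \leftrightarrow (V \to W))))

V \oplus W = \text{False} \oplus \text{False} = \text{False}
W \oplus V = \text{False} \oplus \text{False} = \text{False}
(V \oplus W) \oplus (W \oplus V) = \text{False} \oplus \text{False} = \text{False}
W \to V = \text{False} \to \text{False} = \text{True}
W \leftrightarrow (W \to V) = \text{False} \leftrightarrow \text{True} = \text{False}
W \leftrightarrow V = \text{False} \leftrightarrow \text{False} = \text{True}
\lnot (W \leftrightarrow V) = \lnot \text{True} = \text{False}
\lnot \lnot (W \leftrightarrow V) = \lnot \text{False} = \text{True}
W \leftrightarrow \lnot \lnot (W \leftrightarrow V) = \text{False} \leftrightarrow \text{True} = \text{False}
(W \leftrightarrow (W \to V)) \oplus (W \leftrightarrow \lnot \lnot (W \leftrightarrow V)) = \text{False} \oplus \text{False} = \text{False}
\lnot ((W \leftrightarrow (W \to V)) \oplus (W \leftrightarrow \lnot \lnot (W \leftrightarrow V))) = \lnot \text{False} = \text{True}
V \leftrightarrow W = \text{False} \leftrightarrow \text{False} = \text{True}
(V \leftrightarrow W) \oplus W = \text{True} \oplus \text{False} = \text{True}
V \oplus W = \text{False} \oplus \text{False} = \text{False}
V \to W = \text{False} \to \text{False} = \text{True}
(V \oplus W) \leftrightarrow (V \to W) = \text{False} \leftrightarrow \text{True} = \text{False}
((V \leftrightarrow W) \oplus W) \leftrightarrow ((V \oplus W) \leftrightarrow (V \to W)) = \text{True} \leftrightarrow \text{False} = \text{False}
\lnot ((W \leftrightarrow (W \to V)) \oplus (W \leftrightarrow \lnot \lnot (W \leftrightarrow V))) \leftrightarrow (((V \leftrightarrow W) \oplus W) \leftrightarrow ((V \oplus W) \leftrightarrow (V \to W))) = \text{True} \leftrightarrow \text{False} = \text{False}
((V \oplus W) \oplus (W \oplus V)) \leftrightarrow (\lnot ((W \leftrightarrow (W \to V)) \oplus (W \leftrightarrow \lnot \lnot (W \leftrightarrow V))) \leftrightarrow (((V \leftrightarrow W) \oplus W) \leftrightarrow ((V \oplus W) \leftrightarrow (V \to W)))) = \text{False} \leftrightarrow \text{False} = \text{True}

\text{True}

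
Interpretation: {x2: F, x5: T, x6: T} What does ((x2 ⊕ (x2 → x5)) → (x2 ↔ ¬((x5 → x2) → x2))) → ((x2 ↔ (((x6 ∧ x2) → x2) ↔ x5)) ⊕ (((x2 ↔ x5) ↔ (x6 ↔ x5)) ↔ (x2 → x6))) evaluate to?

F

Substituting x2=F, x5=T, x6=T:
x2 → x5 = F → T = T
x2 ⊕ (x2 → x5) = F ⊕ T = T
x5 → x2 = T → F = F
(x5 → x2) → x2 = F → F = T
¬((x5 → x2) → x2) = ¬T = F
x2 ↔ ¬((x5 → x2) → x2) = F ↔ F = T
(x2 ⊕ (x2 → x5)) → (x2 ↔ ¬((x5 → x2) → x2)) = T → T = T
x6 ∧ x2 = T ∧ F = F
(x6 ∧ x2) → x2 = F → F = T
((x6 ∧ x2) → x2) ↔ x5 = T ↔ T = T
x2 ↔ (((x6 ∧ x2) → x2) ↔ x5) = F ↔ T = F
x2 ↔ x5 = F ↔ T = F
x6 ↔ x5 = T ↔ T = T
(x2 ↔ x5) ↔ (x6 ↔ x5) = F ↔ T = F
x2 → x6 = F → T = T
((x2 ↔ x5) ↔ (x6 ↔ x5)) ↔ (x2 → x6) = F ↔ T = F
(x2 ↔ (((x6 ∧ x2) → x2) ↔ x5)) ⊕ (((x2 ↔ x5) ↔ (x6 ↔ x5)) ↔ (x2 → x6)) = F ⊕ F = F
((x2 ⊕ (x2 → x5)) → (x2 ↔ ¬((x5 → x2) → x2))) → ((x2 ↔ (((x6 ∧ x2) → x2) ↔ x5)) ⊕ (((x2 ↔ x5) ↔ (x6 ↔ x5)) ↔ (x2 → x6))) = T → F = F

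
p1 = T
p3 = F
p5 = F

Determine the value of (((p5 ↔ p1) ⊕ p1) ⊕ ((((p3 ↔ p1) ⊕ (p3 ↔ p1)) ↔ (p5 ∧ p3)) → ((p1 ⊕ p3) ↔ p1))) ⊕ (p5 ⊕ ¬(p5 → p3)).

F

Substituting p1=T, p3=F, p5=F:
p5 ↔ p1 = F ↔ T = F
(p5 ↔ p1) ⊕ p1 = F ⊕ T = T
p3 ↔ p1 = F ↔ T = F
p3 ↔ p1 = F ↔ T = F
(p3 ↔ p1) ⊕ (p3 ↔ p1) = F ⊕ F = F
p5 ∧ p3 = F ∧ F = F
((p3 ↔ p1) ⊕ (p3 ↔ p1)) ↔ (p5 ∧ p3) = F ↔ F = T
p1 ⊕ p3 = T ⊕ F = T
(p1 ⊕ p3) ↔ p1 = T ↔ T = T
(((p3 ↔ p1) ⊕ (p3 ↔ p1)) ↔ (p5 ∧ p3)) → ((p1 ⊕ p3) ↔ p1) = T → T = T
((p5 ↔ p1) ⊕ p1) ⊕ ((((p3 ↔ p1) ⊕ (p3 ↔ p1)) ↔ (p5 ∧ p3)) → ((p1 ⊕ p3) ↔ p1)) = T ⊕ T = F
p5 → p3 = F → F = T
¬(p5 → p3) = ¬T = F
p5 ⊕ ¬(p5 → p3) = F ⊕ F = F
(((p5 ↔ p1) ⊕ p1) ⊕ ((((p3 ↔ p1) ⊕ (p3 ↔ p1)) ↔ (p5 ∧ p3)) → ((p1 ⊕ p3) ↔ p1))) ⊕ (p5 ⊕ ¬(p5 → p3)) = F ⊕ F = F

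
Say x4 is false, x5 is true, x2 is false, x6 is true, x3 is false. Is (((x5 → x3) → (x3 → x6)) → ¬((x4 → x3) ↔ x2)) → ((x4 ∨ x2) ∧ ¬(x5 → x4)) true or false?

Substituting x4=F, x5=T, x2=F, x6=T, x3=F:
x5 → x3 = T → F = F
x3 → x6 = F → T = T
(x5 → x3) → (x3 → x6) = F → T = T
x4 → x3 = F → F = T
(x4 → x3) ↔ x2 = T ↔ F = F
¬((x4 → x3) ↔ x2) = ¬F = T
((x5 → x3) → (x3 → x6)) → ¬((x4 → x3) ↔ x2) = T → T = T
x4 ∨ x2 = F ∨ F = F
x5 → x4 = T → F = F
¬(x5 → x4) = ¬F = T
(x4 ∨ x2) ∧ ¬(x5 → x4) = F ∧ T = F
(((x5 → x3) → (x3 → x6)) → ¬((x4 → x3) ↔ x2)) → ((x4 ∨ x2) ∧ ¬(x5 → x4)) = T → F = F

F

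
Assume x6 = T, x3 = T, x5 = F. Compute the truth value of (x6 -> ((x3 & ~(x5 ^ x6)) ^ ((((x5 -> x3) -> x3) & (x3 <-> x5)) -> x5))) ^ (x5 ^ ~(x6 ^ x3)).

F

x5 ^ x6 = F ^ T = T
~(x5 ^ x6) = ~T = F
x3 & ~(x5 ^ x6) = T & F = F
x5 -> x3 = F -> T = T
(x5 -> x3) -> x3 = T -> T = T
x3 <-> x5 = T <-> F = F
((x5 -> x3) -> x3) & (x3 <-> x5) = T & F = F
(((x5 -> x3) -> x3) & (x3 <-> x5)) -> x5 = F -> F = T
(x3 & ~(x5 ^ x6)) ^ ((((x5 -> x3) -> x3) & (x3 <-> x5)) -> x5) = F ^ T = T
x6 -> ((x3 & ~(x5 ^ x6)) ^ ((((x5 -> x3) -> x3) & (x3 <-> x5)) -> x5)) = T -> T = T
x6 ^ x3 = T ^ T = F
~(x6 ^ x3) = ~F = T
x5 ^ ~(x6 ^ x3) = F ^ T = T
(x6 -> ((x3 & ~(x5 ^ x6)) ^ ((((x5 -> x3) -> x3) & (x3 <-> x5)) -> x5))) ^ (x5 ^ ~(x6 ^ x3)) = T ^ T = F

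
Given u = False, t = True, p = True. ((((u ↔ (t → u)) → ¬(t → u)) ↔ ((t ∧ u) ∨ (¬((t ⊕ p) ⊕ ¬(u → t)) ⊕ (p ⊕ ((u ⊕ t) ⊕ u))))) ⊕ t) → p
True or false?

True

Substituting u=False, t=True, p=True:
t → u = True → False = False
u ↔ (t → u) = False ↔ False = True
t → u = True → False = False
¬(t → u) = ¬False = True
(u ↔ (t → u)) → ¬(t → u) = True → True = True
t ∧ u = True ∧ False = False
t ⊕ p = True ⊕ True = False
u → t = False → True = True
¬(u → t) = ¬True = False
(t ⊕ p) ⊕ ¬(u → t) = False ⊕ False = False
¬((t ⊕ p) ⊕ ¬(u → t)) = ¬False = True
u ⊕ t = False ⊕ True = True
(u ⊕ t) ⊕ u = True ⊕ False = True
p ⊕ ((u ⊕ t) ⊕ u) = True ⊕ True = False
¬((t ⊕ p) ⊕ ¬(u → t)) ⊕ (p ⊕ ((u ⊕ t) ⊕ u)) = True ⊕ False = True
(t ∧ u) ∨ (¬((t ⊕ p) ⊕ ¬(u → t)) ⊕ (p ⊕ ((u ⊕ t) ⊕ u))) = False ∨ True = True
((u ↔ (t → u)) → ¬(t → u)) ↔ ((t ∧ u) ∨ (¬((t ⊕ p) ⊕ ¬(u → t)) ⊕ (p ⊕ ((u ⊕ t) ⊕ u)))) = True ↔ True = True
(((u ↔ (t → u)) → ¬(t → u)) ↔ ((t ∧ u) ∨ (¬((t ⊕ p) ⊕ ¬(u → t)) ⊕ (p ⊕ ((u ⊕ t) ⊕ u))))) ⊕ t = True ⊕ True = False
((((u ↔ (t → u)) → ¬(t → u)) ↔ ((t ∧ u) ∨ (¬((t ⊕ p) ⊕ ¬(u → t)) ⊕ (p ⊕ ((u ⊕ t) ⊕ u))))) ⊕ t) → p = False → True = True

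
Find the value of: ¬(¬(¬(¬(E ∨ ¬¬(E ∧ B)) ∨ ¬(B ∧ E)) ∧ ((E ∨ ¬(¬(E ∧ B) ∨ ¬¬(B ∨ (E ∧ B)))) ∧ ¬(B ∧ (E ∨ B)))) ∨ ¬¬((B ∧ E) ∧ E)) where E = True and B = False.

Substituting E=True, B=False:
E ∧ B = True ∧ False = False
¬(E ∧ B) = ¬False = True
¬¬(E ∧ B) = ¬True = False
E ∨ ¬¬(E ∧ B) = True ∨ False = True
¬(E ∨ ¬¬(E ∧ B)) = ¬True = False
B ∧ E = False ∧ True = False
¬(B ∧ E) = ¬False = True
¬(E ∨ ¬¬(E ∧ B)) ∨ ¬(B ∧ E) = False ∨ True = True
¬(¬(E ∨ ¬¬(E ∧ B)) ∨ ¬(B ∧ E)) = ¬True = False
E ∧ B = True ∧ False = False
¬(E ∧ B) = ¬False = True
E ∧ B = True ∧ False = False
B ∨ (E ∧ B) = False ∨ False = False
¬(B ∨ (E ∧ B)) = ¬False = True
¬¬(B ∨ (E ∧ B)) = ¬True = False
¬(E ∧ B) ∨ ¬¬(B ∨ (E ∧ B)) = True ∨ False = True
¬(¬(E ∧ B) ∨ ¬¬(B ∨ (E ∧ B))) = ¬True = False
E ∨ ¬(¬(E ∧ B) ∨ ¬¬(B ∨ (E ∧ B))) = True ∨ False = True
E ∨ B = True ∨ False = True
B ∧ (E ∨ B) = False ∧ True = False
¬(B ∧ (E ∨ B)) = ¬False = True
(E ∨ ¬(¬(E ∧ B) ∨ ¬¬(B ∨ (E ∧ B)))) ∧ ¬(B ∧ (E ∨ B)) = True ∧ True = True
¬(¬(E ∨ ¬¬(E ∧ B)) ∨ ¬(B ∧ E)) ∧ ((E ∨ ¬(¬(E ∧ B) ∨ ¬¬(B ∨ (E ∧ B)))) ∧ ¬(B ∧ (E ∨ B))) = False ∧ True = False
¬(¬(¬(E ∨ ¬¬(E ∧ B)) ∨ ¬(B ∧ E)) ∧ ((E ∨ ¬(¬(E ∧ B) ∨ ¬¬(B ∨ (E ∧ B)))) ∧ ¬(B ∧ (E ∨ B)))) = ¬False = True
B ∧ E = False ∧ True = False
(B ∧ E) ∧ E = False ∧ True = False
¬((B ∧ E) ∧ E) = ¬False = True
¬¬((B ∧ E) ∧ E) = ¬True = False
¬(¬(¬(E ∨ ¬¬(E ∧ B)) ∨ ¬(B ∧ E)) ∧ ((E ∨ ¬(¬(E ∧ B) ∨ ¬¬(B ∨ (E ∧ B)))) ∧ ¬(B ∧ (E ∨ B)))) ∨ ¬¬((B ∧ E) ∧ E) = True ∨ False = True
¬(¬(¬(¬(E ∨ ¬¬(E ∧ B)) ∨ ¬(B ∧ E)) ∧ ((E ∨ ¬(¬(E ∧ B) ∨ ¬¬(B ∨ (E ∧ B)))) ∧ ¬(B ∧ (E ∨ B)))) ∨ ¬¬((B ∧ E) ∧ E)) = ¬True = False

False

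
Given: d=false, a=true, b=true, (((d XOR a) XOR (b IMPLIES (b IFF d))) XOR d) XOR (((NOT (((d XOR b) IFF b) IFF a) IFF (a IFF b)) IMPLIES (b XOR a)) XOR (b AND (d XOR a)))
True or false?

d XOR a = false XOR true = true
b IFF d = true IFF false = false
b IMPLIES (b IFF d) = true IMPLIES false = false
(d XOR a) XOR (b IMPLIES (b IFF d)) = true XOR false = true
((d XOR a) XOR (b IMPLIES (b IFF d))) XOR d = true XOR false = true
d XOR b = false XOR true = true
(d XOR b) IFF b = true IFF true = true
((d XOR b) IFF b) IFF a = true IFF true = true
NOT (((d XOR b) IFF b) IFF a) = NOT true = false
a IFF b = true IFF true = true
NOT (((d XOR b) IFF b) IFF a) IFF (a IFF b) = false IFF true = false
b XOR a = true XOR true = false
(NOT (((d XOR b) IFF b) IFF a) IFF (a IFF b)) IMPLIES (b XOR a) = false IMPLIES false = true
d XOR a = false XOR true = true
b AND (d XOR a) = true AND true = true
((NOT (((d XOR b) IFF b) IFF a) IFF (a IFF b)) IMPLIES (b XOR a)) XOR (b AND (d XOR a)) = true XOR true = false
(((d XOR a) XOR (b IMPLIES (b IFF d))) XOR d) XOR (((NOT (((d XOR b) IFF b) IFF a) IFF (a IFF b)) IMPLIES (b XOR a)) XOR (b AND (d XOR a))) = true XOR false = true

true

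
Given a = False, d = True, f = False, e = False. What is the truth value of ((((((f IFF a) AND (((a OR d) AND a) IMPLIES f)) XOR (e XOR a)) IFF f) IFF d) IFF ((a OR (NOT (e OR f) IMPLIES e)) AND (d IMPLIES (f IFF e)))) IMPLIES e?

False

f IFF a = False IFF False = True
a OR d = False OR True = True
(a OR d) AND a = True AND False = False
((a OR d) AND a) IMPLIES f = False IMPLIES False = True
(f IFF a) AND (((a OR d) AND a) IMPLIES f) = True AND True = True
e XOR a = False XOR False = False
((f IFF a) AND (((a OR d) AND a) IMPLIES f)) XOR (e XOR a) = True XOR False = True
(((f IFF a) AND (((a OR d) AND a) IMPLIES f)) XOR (e XOR a)) IFF f = True IFF False = False
((((f IFF a) AND (((a OR d) AND a) IMPLIES f)) XOR (e XOR a)) IFF f) IFF d = False IFF True = False
e OR f = False OR False = False
NOT (e OR f) = NOT False = True
NOT (e OR f) IMPLIES e = True IMPLIES False = False
a OR (NOT (e OR f) IMPLIES e) = False OR False = False
f IFF e = False IFF False = True
d IMPLIES (f IFF e) = True IMPLIES True = True
(a OR (NOT (e OR f) IMPLIES e)) AND (d IMPLIES (f IFF e)) = False AND True = False
(((((f IFF a) AND (((a OR d) AND a) IMPLIES f)) XOR (e XOR a)) IFF f) IFF d) IFF ((a OR (NOT (e OR f) IMPLIES e)) AND (d IMPLIES (f IFF e))) = False IFF False = True
((((((f IFF a) AND (((a OR d) AND a) IMPLIES f)) XOR (e XOR a)) IFF f) IFF d) IFF ((a OR (NOT (e OR f) IMPLIES e)) AND (d IMPLIES (f IFF e)))) IMPLIES e = True IMPLIES False = False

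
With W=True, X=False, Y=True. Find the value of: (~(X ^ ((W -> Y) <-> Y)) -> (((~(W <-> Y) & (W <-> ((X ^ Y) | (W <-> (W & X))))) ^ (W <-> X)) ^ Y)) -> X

W -> Y = True -> True = True
(W -> Y) <-> Y = True <-> True = True
X ^ ((W -> Y) <-> Y) = False ^ True = True
~(X ^ ((W -> Y) <-> Y)) = ~True = False
W <-> Y = True <-> True = True
~(W <-> Y) = ~True = False
X ^ Y = False ^ True = True
W & X = True & False = False
W <-> (W & X) = True <-> False = False
(X ^ Y) | (W <-> (W & X)) = True | False = True
W <-> ((X ^ Y) | (W <-> (W & X))) = True <-> True = True
~(W <-> Y) & (W <-> ((X ^ Y) | (W <-> (W & X)))) = False & True = False
W <-> X = True <-> False = False
(~(W <-> Y) & (W <-> ((X ^ Y) | (W <-> (W & X))))) ^ (W <-> X) = False ^ False = False
((~(W <-> Y) & (W <-> ((X ^ Y) | (W <-> (W & X))))) ^ (W <-> X)) ^ Y = False ^ True = True
~(X ^ ((W -> Y) <-> Y)) -> (((~(W <-> Y) & (W <-> ((X ^ Y) | (W <-> (W & X))))) ^ (W <-> X)) ^ Y) = False -> True = True
(~(X ^ ((W -> Y) <-> Y)) -> (((~(W <-> Y) & (W <-> ((X ^ Y) | (W <-> (W & X))))) ^ (W <-> X)) ^ Y)) -> X = True -> False = False

False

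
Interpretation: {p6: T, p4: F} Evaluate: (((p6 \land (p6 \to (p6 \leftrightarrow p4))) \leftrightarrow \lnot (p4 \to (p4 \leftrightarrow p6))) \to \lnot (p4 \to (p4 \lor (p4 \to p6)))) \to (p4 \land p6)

T

p6 \leftrightarrow p4 = T \leftrightarrow F = F
p6 \to (p6 \leftrightarrow p4) = T \to F = F
p6 \land (p6 \to (p6 \leftrightarrow p4)) = T \land F = F
p4 \leftrightarrow p6 = F \leftrightarrow T = F
p4 \to (p4 \leftrightarrow p6) = F \to F = T
\lnot (p4 \to (p4 \leftrightarrow p6)) = \lnot T = F
(p6 \land (p6 \to (p6 \leftrightarrow p4))) \leftrightarrow \lnot (p4 \to (p4 \leftrightarrow p6)) = F \leftrightarrow F = T
p4 \to p6 = F \to T = T
p4 \lor (p4 \to p6) = F \lor T = T
p4 \to (p4 \lor (p4 \to p6)) = F \to T = T
\lnot (p4 \to (p4 \lor (p4 \to p6))) = \lnot T = F
((p6 \land (p6 \to (p6 \leftrightarrow p4))) \leftrightarrow \lnot (p4 \to (p4 \leftrightarrow p6))) \to \lnot (p4 \to (p4 \lor (p4 \to p6))) = T \to F = F
p4 \land p6 = F \land T = F
(((p6 \land (p6 \to (p6 \leftrightarrow p4))) \leftrightarrow \lnot (p4 \to (p4 \leftrightarrow p6))) \to \lnot (p4 \to (p4 \lor (p4 \to p6)))) \to (p4 \land p6) = F \to F = T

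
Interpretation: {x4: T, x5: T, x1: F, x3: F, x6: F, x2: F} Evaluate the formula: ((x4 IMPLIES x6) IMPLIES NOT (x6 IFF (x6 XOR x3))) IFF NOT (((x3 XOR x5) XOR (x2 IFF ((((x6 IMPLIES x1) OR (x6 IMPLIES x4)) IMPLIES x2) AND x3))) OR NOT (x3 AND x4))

F

x4 IMPLIES x6 = T IMPLIES F = F
x6 XOR x3 = F XOR F = F
x6 IFF (x6 XOR x3) = F IFF F = T
NOT (x6 IFF (x6 XOR x3)) = NOT T = F
(x4 IMPLIES x6) IMPLIES NOT (x6 IFF (x6 XOR x3)) = F IMPLIES F = T
x3 XOR x5 = F XOR T = T
x6 IMPLIES x1 = F IMPLIES F = T
x6 IMPLIES x4 = F IMPLIES T = T
(x6 IMPLIES x1) OR (x6 IMPLIES x4) = T OR T = T
((x6 IMPLIES x1) OR (x6 IMPLIES x4)) IMPLIES x2 = T IMPLIES F = F
(((x6 IMPLIES x1) OR (x6 IMPLIES x4)) IMPLIES x2) AND x3 = F AND F = F
x2 IFF ((((x6 IMPLIES x1) OR (x6 IMPLIES x4)) IMPLIES x2) AND x3) = F IFF F = T
(x3 XOR x5) XOR (x2 IFF ((((x6 IMPLIES x1) OR (x6 IMPLIES x4)) IMPLIES x2) AND x3)) = T XOR T = F
x3 AND x4 = F AND T = F
NOT (x3 AND x4) = NOT F = T
((x3 XOR x5) XOR (x2 IFF ((((x6 IMPLIES x1) OR (x6 IMPLIES x4)) IMPLIES x2) AND x3))) OR NOT (x3 AND x4) = F OR T = T
NOT (((x3 XOR x5) XOR (x2 IFF ((((x6 IMPLIES x1) OR (x6 IMPLIES x4)) IMPLIES x2) AND x3))) OR NOT (x3 AND x4)) = NOT T = F
((x4 IMPLIES x6) IMPLIES NOT (x6 IFF (x6 XOR x3))) IFF NOT (((x3 XOR x5) XOR (x2 IFF ((((x6 IMPLIES x1) OR (x6 IMPLIES x4)) IMPLIES x2) AND x3))) OR NOT (x3 AND x4)) = T IFF F = F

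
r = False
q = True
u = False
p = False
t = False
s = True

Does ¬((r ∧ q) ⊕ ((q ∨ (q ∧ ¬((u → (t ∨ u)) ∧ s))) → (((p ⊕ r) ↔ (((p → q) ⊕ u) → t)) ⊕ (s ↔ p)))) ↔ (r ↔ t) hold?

r ∧ q = False ∧ True = False
t ∨ u = False ∨ False = False
u → (t ∨ u) = False → False = True
(u → (t ∨ u)) ∧ s = True ∧ True = True
¬((u → (t ∨ u)) ∧ s) = ¬True = False
q ∧ ¬((u → (t ∨ u)) ∧ s) = True ∧ False = False
q ∨ (q ∧ ¬((u → (t ∨ u)) ∧ s)) = True ∨ False = True
p ⊕ r = False ⊕ False = False
p → q = False → True = True
(p → q) ⊕ u = True ⊕ False = True
((p → q) ⊕ u) → t = True → False = False
(p ⊕ r) ↔ (((p → q) ⊕ u) → t) = False ↔ False = True
s ↔ p = True ↔ False = False
((p ⊕ r) ↔ (((p → q) ⊕ u) → t)) ⊕ (s ↔ p) = True ⊕ False = True
(q ∨ (q ∧ ¬((u → (t ∨ u)) ∧ s))) → (((p ⊕ r) ↔ (((p → q) ⊕ u) → t)) ⊕ (s ↔ p)) = True → True = True
(r ∧ q) ⊕ ((q ∨ (q ∧ ¬((u → (t ∨ u)) ∧ s))) → (((p ⊕ r) ↔ (((p → q) ⊕ u) → t)) ⊕ (s ↔ p))) = False ⊕ True = True
¬((r ∧ q) ⊕ ((q ∨ (q ∧ ¬((u → (t ∨ u)) ∧ s))) → (((p ⊕ r) ↔ (((p → q) ⊕ u) → t)) ⊕ (s ↔ p)))) = ¬True = False
r ↔ t = False ↔ False = True
¬((r ∧ q) ⊕ ((q ∨ (q ∧ ¬((u → (t ∨ u)) ∧ s))) → (((p ⊕ r) ↔ (((p → q) ⊕ u) → t)) ⊕ (s ↔ p)))) ↔ (r ↔ t) = False ↔ True = False

False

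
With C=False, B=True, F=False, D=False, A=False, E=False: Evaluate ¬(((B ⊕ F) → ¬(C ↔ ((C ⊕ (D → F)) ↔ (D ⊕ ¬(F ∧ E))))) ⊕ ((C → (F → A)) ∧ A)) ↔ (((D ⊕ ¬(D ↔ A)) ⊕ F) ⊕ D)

B ⊕ F = True ⊕ False = True
D → F = False → False = True
C ⊕ (D → F) = False ⊕ True = True
F ∧ E = False ∧ False = False
¬(F ∧ E) = ¬False = True
D ⊕ ¬(F ∧ E) = False ⊕ True = True
(C ⊕ (D → F)) ↔ (D ⊕ ¬(F ∧ E)) = True ↔ True = True
C ↔ ((C ⊕ (D → F)) ↔ (D ⊕ ¬(F ∧ E))) = False ↔ True = False
¬(C ↔ ((C ⊕ (D → F)) ↔ (D ⊕ ¬(F ∧ E)))) = ¬False = True
(B ⊕ F) → ¬(C ↔ ((C ⊕ (D → F)) ↔ (D ⊕ ¬(F ∧ E)))) = True → True = True
F → A = False → False = True
C → (F → A) = False → True = True
(C → (F → A)) ∧ A = True ∧ False = False
((B ⊕ F) → ¬(C ↔ ((C ⊕ (D → F)) ↔ (D ⊕ ¬(F ∧ E))))) ⊕ ((C → (F → A)) ∧ A) = True ⊕ False = True
¬(((B ⊕ F) → ¬(C ↔ ((C ⊕ (D → F)) ↔ (D ⊕ ¬(F ∧ E))))) ⊕ ((C → (F → A)) ∧ A)) = ¬True = False
D ↔ A = False ↔ False = True
¬(D ↔ A) = ¬True = False
D ⊕ ¬(D ↔ A) = False ⊕ False = False
(D ⊕ ¬(D ↔ A)) ⊕ F = False ⊕ False = False
((D ⊕ ¬(D ↔ A)) ⊕ F) ⊕ D = False ⊕ False = False
¬(((B ⊕ F) → ¬(C ↔ ((C ⊕ (D → F)) ↔ (D ⊕ ¬(F ∧ E))))) ⊕ ((C → (F → A)) ∧ A)) ↔ (((D ⊕ ¬(D ↔ A)) ⊕ F) ⊕ D) = False ↔ False = True

True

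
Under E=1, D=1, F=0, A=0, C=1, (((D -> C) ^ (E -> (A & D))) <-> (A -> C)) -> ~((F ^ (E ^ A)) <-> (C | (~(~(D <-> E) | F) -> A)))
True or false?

0

D -> C = 1 -> 1 = 1
A & D = 0 & 1 = 0
E -> (A & D) = 1 -> 0 = 0
(D -> C) ^ (E -> (A & D)) = 1 ^ 0 = 1
A -> C = 0 -> 1 = 1
((D -> C) ^ (E -> (A & D))) <-> (A -> C) = 1 <-> 1 = 1
E ^ A = 1 ^ 0 = 1
F ^ (E ^ A) = 0 ^ 1 = 1
D <-> E = 1 <-> 1 = 1
~(D <-> E) = ~1 = 0
~(D <-> E) | F = 0 | 0 = 0
~(~(D <-> E) | F) = ~0 = 1
~(~(D <-> E) | F) -> A = 1 -> 0 = 0
C | (~(~(D <-> E) | F) -> A) = 1 | 0 = 1
(F ^ (E ^ A)) <-> (C | (~(~(D <-> E) | F) -> A)) = 1 <-> 1 = 1
~((F ^ (E ^ A)) <-> (C | (~(~(D <-> E) | F) -> A))) = ~1 = 0
(((D -> C) ^ (E -> (A & D))) <-> (A -> C)) -> ~((F ^ (E ^ A)) <-> (C | (~(~(D <-> E) | F) -> A))) = 1 -> 0 = 0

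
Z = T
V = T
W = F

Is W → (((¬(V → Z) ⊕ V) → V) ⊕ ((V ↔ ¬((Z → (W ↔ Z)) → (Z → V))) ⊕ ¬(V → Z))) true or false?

V → Z = T → T = T
¬(V → Z) = ¬T = F
¬(V → Z) ⊕ V = F ⊕ T = T
(¬(V → Z) ⊕ V) → V = T → T = T
W ↔ Z = F ↔ T = F
Z → (W ↔ Z) = T → F = F
Z → V = T → T = T
(Z → (W ↔ Z)) → (Z → V) = F → T = T
¬((Z → (W ↔ Z)) → (Z → V)) = ¬T = F
V ↔ ¬((Z → (W ↔ Z)) → (Z → V)) = T ↔ F = F
V → Z = T → T = T
¬(V → Z) = ¬T = F
(V ↔ ¬((Z → (W ↔ Z)) → (Z → V))) ⊕ ¬(V → Z) = F ⊕ F = F
((¬(V → Z) ⊕ V) → V) ⊕ ((V ↔ ¬((Z → (W ↔ Z)) → (Z → V))) ⊕ ¬(V → Z)) = T ⊕ F = T
W → (((¬(V → Z) ⊕ V) → V) ⊕ ((V ↔ ¬((Z → (W ↔ Z)) → (Z → V))) ⊕ ¬(V → Z))) = F → T = T

T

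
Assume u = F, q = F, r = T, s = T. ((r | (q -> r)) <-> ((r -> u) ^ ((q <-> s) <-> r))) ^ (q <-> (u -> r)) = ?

Substituting u=F, q=F, r=T, s=T:
q -> r = F -> T = T
r | (q -> r) = T | T = T
r -> u = T -> F = F
q <-> s = F <-> T = F
(q <-> s) <-> r = F <-> T = F
(r -> u) ^ ((q <-> s) <-> r) = F ^ F = F
(r | (q -> r)) <-> ((r -> u) ^ ((q <-> s) <-> r)) = T <-> F = F
u -> r = F -> T = T
q <-> (u -> r) = F <-> T = F
((r | (q -> r)) <-> ((r -> u) ^ ((q <-> s) <-> r))) ^ (q <-> (u -> r)) = F ^ F = F

F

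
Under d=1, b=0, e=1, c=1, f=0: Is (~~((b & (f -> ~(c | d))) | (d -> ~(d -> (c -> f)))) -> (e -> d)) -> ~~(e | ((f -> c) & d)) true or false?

c | d = 1 | 1 = 1
~(c | d) = ~1 = 0
f -> ~(c | d) = 0 -> 0 = 1
b & (f -> ~(c | d)) = 0 & 1 = 0
c -> f = 1 -> 0 = 0
d -> (c -> f) = 1 -> 0 = 0
~(d -> (c -> f)) = ~0 = 1
d -> ~(d -> (c -> f)) = 1 -> 1 = 1
(b & (f -> ~(c | d))) | (d -> ~(d -> (c -> f))) = 0 | 1 = 1
~((b & (f -> ~(c | d))) | (d -> ~(d -> (c -> f)))) = ~1 = 0
~~((b & (f -> ~(c | d))) | (d -> ~(d -> (c -> f)))) = ~0 = 1
e -> d = 1 -> 1 = 1
~~((b & (f -> ~(c | d))) | (d -> ~(d -> (c -> f)))) -> (e -> d) = 1 -> 1 = 1
f -> c = 0 -> 1 = 1
(f -> c) & d = 1 & 1 = 1
e | ((f -> c) & d) = 1 | 1 = 1
~(e | ((f -> c) & d)) = ~1 = 0
~~(e | ((f -> c) & d)) = ~0 = 1
(~~((b & (f -> ~(c | d))) | (d -> ~(d -> (c -> f)))) -> (e -> d)) -> ~~(e | ((f -> c) & d)) = 1 -> 1 = 1

1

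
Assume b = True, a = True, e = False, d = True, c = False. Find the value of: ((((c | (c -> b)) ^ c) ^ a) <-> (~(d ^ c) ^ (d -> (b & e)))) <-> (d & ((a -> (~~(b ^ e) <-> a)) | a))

c -> b = False -> True = True
c | (c -> b) = False | True = True
(c | (c -> b)) ^ c = True ^ False = True
((c | (c -> b)) ^ c) ^ a = True ^ True = False
d ^ c = True ^ False = True
~(d ^ c) = ~True = False
b & e = True & False = False
d -> (b & e) = True -> False = False
~(d ^ c) ^ (d -> (b & e)) = False ^ False = False
(((c | (c -> b)) ^ c) ^ a) <-> (~(d ^ c) ^ (d -> (b & e))) = False <-> False = True
b ^ e = True ^ False = True
~(b ^ e) = ~True = False
~~(b ^ e) = ~False = True
~~(b ^ e) <-> a = True <-> True = True
a -> (~~(b ^ e) <-> a) = True -> True = True
(a -> (~~(b ^ e) <-> a)) | a = True | True = True
d & ((a -> (~~(b ^ e) <-> a)) | a) = True & True = True
((((c | (c -> b)) ^ c) ^ a) <-> (~(d ^ c) ^ (d -> (b & e)))) <-> (d & ((a -> (~~(b ^ e) <-> a)) | a)) = True <-> True = True

True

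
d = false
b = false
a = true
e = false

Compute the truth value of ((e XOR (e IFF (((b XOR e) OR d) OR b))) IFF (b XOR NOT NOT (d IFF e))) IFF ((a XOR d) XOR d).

true

Substituting d=false, b=false, a=true, e=false:
b XOR e = false XOR false = false
(b XOR e) OR d = false OR false = false
((b XOR e) OR d) OR b = false OR false = false
e IFF (((b XOR e) OR d) OR b) = false IFF false = true
e XOR (e IFF (((b XOR e) OR d) OR b)) = false XOR true = true
d IFF e = false IFF false = true
NOT (d IFF e) = NOT true = false
NOT NOT (d IFF e) = NOT false = true
b XOR NOT NOT (d IFF e) = false XOR true = true
(e XOR (e IFF (((b XOR e) OR d) OR b))) IFF (b XOR NOT NOT (d IFF e)) = true IFF true = true
a XOR d = true XOR false = true
(a XOR d) XOR d = true XOR false = true
((e XOR (e IFF (((b XOR e) OR d) OR b))) IFF (b XOR NOT NOT (d IFF e))) IFF ((a XOR d) XOR d) = true IFF true = true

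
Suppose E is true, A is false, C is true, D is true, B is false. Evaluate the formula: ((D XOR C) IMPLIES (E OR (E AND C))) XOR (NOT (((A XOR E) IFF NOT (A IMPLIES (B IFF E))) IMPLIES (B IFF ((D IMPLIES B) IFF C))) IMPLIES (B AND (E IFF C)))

Substituting E=true, A=false, C=true, D=true, B=false:
D XOR C = true XOR true = false
E AND C = true AND true = true
E OR (E AND C) = true OR true = true
(D XOR C) IMPLIES (E OR (E AND C)) = false IMPLIES true = true
A XOR E = false XOR true = true
B IFF E = false IFF true = false
A IMPLIES (B IFF E) = false IMPLIES false = true
NOT (A IMPLIES (B IFF E)) = NOT true = false
(A XOR E) IFF NOT (A IMPLIES (B IFF E)) = true IFF false = false
D IMPLIES B = true IMPLIES false = false
(D IMPLIES B) IFF C = false IFF true = false
B IFF ((D IMPLIES B) IFF C) = false IFF false = true
((A XOR E) IFF NOT (A IMPLIES (B IFF E))) IMPLIES (B IFF ((D IMPLIES B) IFF C)) = false IMPLIES true = true
NOT (((A XOR E) IFF NOT (A IMPLIES (B IFF E))) IMPLIES (B IFF ((D IMPLIES B) IFF C))) = NOT true = false
E IFF C = true IFF true = true
B AND (E IFF C) = false AND true = false
NOT (((A XOR E) IFF NOT (A IMPLIES (B IFF E))) IMPLIES (B IFF ((D IMPLIES B) IFF C))) IMPLIES (B AND (E IFF C)) = false IMPLIES false = true
((D XOR C) IMPLIES (E OR (E AND C))) XOR (NOT (((A XOR E) IFF NOT (A IMPLIES (B IFF E))) IMPLIES (B IFF ((D IMPLIES B) IFF C))) IMPLIES (B AND (E IFF C))) = true XOR true = false

false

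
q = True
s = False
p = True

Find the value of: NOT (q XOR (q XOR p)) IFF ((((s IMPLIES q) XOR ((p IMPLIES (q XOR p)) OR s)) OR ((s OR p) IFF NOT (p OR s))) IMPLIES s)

True

q XOR p = True XOR True = False
q XOR (q XOR p) = True XOR False = True
NOT (q XOR (q XOR p)) = NOT True = False
s IMPLIES q = False IMPLIES True = True
q XOR p = True XOR True = False
p IMPLIES (q XOR p) = True IMPLIES False = False
(p IMPLIES (q XOR p)) OR s = False OR False = False
(s IMPLIES q) XOR ((p IMPLIES (q XOR p)) OR s) = True XOR False = True
s OR p = False OR True = True
p OR s = True OR False = True
NOT (p OR s) = NOT True = False
(s OR p) IFF NOT (p OR s) = True IFF False = False
((s IMPLIES q) XOR ((p IMPLIES (q XOR p)) OR s)) OR ((s OR p) IFF NOT (p OR s)) = True OR False = True
(((s IMPLIES q) XOR ((p IMPLIES (q XOR p)) OR s)) OR ((s OR p) IFF NOT (p OR s))) IMPLIES s = True IMPLIES False = False
NOT (q XOR (q XOR p)) IFF ((((s IMPLIES q) XOR ((p IMPLIES (q XOR p)) OR s)) OR ((s OR p) IFF NOT (p OR s))) IMPLIES s) = False IFF False = True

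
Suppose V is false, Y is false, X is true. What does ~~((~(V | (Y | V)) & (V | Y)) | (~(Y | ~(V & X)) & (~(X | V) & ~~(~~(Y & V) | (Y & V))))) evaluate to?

Y | V = 0 | 0 = 0
V | (Y | V) = 0 | 0 = 0
~(V | (Y | V)) = ~0 = 1
V | Y = 0 | 0 = 0
~(V | (Y | V)) & (V | Y) = 1 & 0 = 0
V & X = 0 & 1 = 0
~(V & X) = ~0 = 1
Y | ~(V & X) = 0 | 1 = 1
~(Y | ~(V & X)) = ~1 = 0
X | V = 1 | 0 = 1
~(X | V) = ~1 = 0
Y & V = 0 & 0 = 0
~(Y & V) = ~0 = 1
~~(Y & V) = ~1 = 0
Y & V = 0 & 0 = 0
~~(Y & V) | (Y & V) = 0 | 0 = 0
~(~~(Y & V) | (Y & V)) = ~0 = 1
~~(~~(Y & V) | (Y & V)) = ~1 = 0
~(X | V) & ~~(~~(Y & V) | (Y & V)) = 0 & 0 = 0
~(Y | ~(V & X)) & (~(X | V) & ~~(~~(Y & V) | (Y & V))) = 0 & 0 = 0
(~(V | (Y | V)) & (V | Y)) | (~(Y | ~(V & X)) & (~(X | V) & ~~(~~(Y & V) | (Y & V)))) = 0 | 0 = 0
~((~(V | (Y | V)) & (V | Y)) | (~(Y | ~(V & X)) & (~(X | V) & ~~(~~(Y & V) | (Y & V))))) = ~0 = 1
~~((~(V | (Y | V)) & (V | Y)) | (~(Y | ~(V & X)) & (~(X | V) & ~~(~~(Y & V) | (Y & V))))) = ~1 = 0

0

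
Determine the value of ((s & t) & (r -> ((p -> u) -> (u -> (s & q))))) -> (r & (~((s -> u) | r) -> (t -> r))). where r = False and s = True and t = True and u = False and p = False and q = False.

False

s & t = True & True = True
p -> u = False -> False = True
s & q = True & False = False
u -> (s & q) = False -> False = True
(p -> u) -> (u -> (s & q)) = True -> True = True
r -> ((p -> u) -> (u -> (s & q))) = False -> True = True
(s & t) & (r -> ((p -> u) -> (u -> (s & q)))) = True & True = True
s -> u = True -> False = False
(s -> u) | r = False | False = False
~((s -> u) | r) = ~False = True
t -> r = True -> False = False
~((s -> u) | r) -> (t -> r) = True -> False = False
r & (~((s -> u) | r) -> (t -> r)) = False & False = False
((s & t) & (r -> ((p -> u) -> (u -> (s & q))))) -> (r & (~((s -> u) | r) -> (t -> r))) = True -> False = False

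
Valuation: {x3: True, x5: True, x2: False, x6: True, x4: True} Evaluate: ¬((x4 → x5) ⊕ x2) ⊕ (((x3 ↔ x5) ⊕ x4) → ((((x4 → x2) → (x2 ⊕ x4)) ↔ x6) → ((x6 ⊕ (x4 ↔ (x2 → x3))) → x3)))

Substituting x3=True, x5=True, x2=False, x6=True, x4=True:
x4 → x5 = True → True = True
(x4 → x5) ⊕ x2 = True ⊕ False = True
¬((x4 → x5) ⊕ x2) = ¬True = False
x3 ↔ x5 = True ↔ True = True
(x3 ↔ x5) ⊕ x4 = True ⊕ True = False
x4 → x2 = True → False = False
x2 ⊕ x4 = False ⊕ True = True
(x4 → x2) → (x2 ⊕ x4) = False → True = True
((x4 → x2) → (x2 ⊕ x4)) ↔ x6 = True ↔ True = True
x2 → x3 = False → True = True
x4 ↔ (x2 → x3) = True ↔ True = True
x6 ⊕ (x4 ↔ (x2 → x3)) = True ⊕ True = False
(x6 ⊕ (x4 ↔ (x2 → x3))) → x3 = False → True = True
(((x4 → x2) → (x2 ⊕ x4)) ↔ x6) → ((x6 ⊕ (x4 ↔ (x2 → x3))) → x3) = True → True = True
((x3 ↔ x5) ⊕ x4) → ((((x4 → x2) → (x2 ⊕ x4)) ↔ x6) → ((x6 ⊕ (x4 ↔ (x2 → x3))) → x3)) = False → True = True
¬((x4 → x5) ⊕ x2) ⊕ (((x3 ↔ x5) ⊕ x4) → ((((x4 → x2) → (x2 ⊕ x4)) ↔ x6) → ((x6 ⊕ (x4 ↔ (x2 → x3))) → x3))) = False ⊕ True = True

True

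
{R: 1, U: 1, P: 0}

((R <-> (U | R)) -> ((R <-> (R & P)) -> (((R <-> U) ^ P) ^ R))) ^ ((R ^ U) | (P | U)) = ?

0

Substituting R=1, U=1, P=0:
U | R = 1 | 1 = 1
R <-> (U | R) = 1 <-> 1 = 1
R & P = 1 & 0 = 0
R <-> (R & P) = 1 <-> 0 = 0
R <-> U = 1 <-> 1 = 1
(R <-> U) ^ P = 1 ^ 0 = 1
((R <-> U) ^ P) ^ R = 1 ^ 1 = 0
(R <-> (R & P)) -> (((R <-> U) ^ P) ^ R) = 0 -> 0 = 1
(R <-> (U | R)) -> ((R <-> (R & P)) -> (((R <-> U) ^ P) ^ R)) = 1 -> 1 = 1
R ^ U = 1 ^ 1 = 0
P | U = 0 | 1 = 1
(R ^ U) | (P | U) = 0 | 1 = 1
((R <-> (U | R)) -> ((R <-> (R & P)) -> (((R <-> U) ^ P) ^ R))) ^ ((R ^ U) | (P | U)) = 1 ^ 1 = 0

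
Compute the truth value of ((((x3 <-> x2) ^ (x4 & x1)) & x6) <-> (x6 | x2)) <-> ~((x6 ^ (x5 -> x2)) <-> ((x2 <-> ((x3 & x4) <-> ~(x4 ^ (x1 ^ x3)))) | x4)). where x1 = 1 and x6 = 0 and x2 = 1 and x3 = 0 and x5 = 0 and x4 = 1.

1

Substituting x1=1, x6=0, x2=1, x3=0, x5=0, x4=1:
x3 <-> x2 = 0 <-> 1 = 0
x4 & x1 = 1 & 1 = 1
(x3 <-> x2) ^ (x4 & x1) = 0 ^ 1 = 1
((x3 <-> x2) ^ (x4 & x1)) & x6 = 1 & 0 = 0
x6 | x2 = 0 | 1 = 1
(((x3 <-> x2) ^ (x4 & x1)) & x6) <-> (x6 | x2) = 0 <-> 1 = 0
x5 -> x2 = 0 -> 1 = 1
x6 ^ (x5 -> x2) = 0 ^ 1 = 1
x3 & x4 = 0 & 1 = 0
x1 ^ x3 = 1 ^ 0 = 1
x4 ^ (x1 ^ x3) = 1 ^ 1 = 0
~(x4 ^ (x1 ^ x3)) = ~0 = 1
(x3 & x4) <-> ~(x4 ^ (x1 ^ x3)) = 0 <-> 1 = 0
x2 <-> ((x3 & x4) <-> ~(x4 ^ (x1 ^ x3))) = 1 <-> 0 = 0
(x2 <-> ((x3 & x4) <-> ~(x4 ^ (x1 ^ x3)))) | x4 = 0 | 1 = 1
(x6 ^ (x5 -> x2)) <-> ((x2 <-> ((x3 & x4) <-> ~(x4 ^ (x1 ^ x3)))) | x4) = 1 <-> 1 = 1
~((x6 ^ (x5 -> x2)) <-> ((x2 <-> ((x3 & x4) <-> ~(x4 ^ (x1 ^ x3)))) | x4)) = ~1 = 0
((((x3 <-> x2) ^ (x4 & x1)) & x6) <-> (x6 | x2)) <-> ~((x6 ^ (x5 -> x2)) <-> ((x2 <-> ((x3 & x4) <-> ~(x4 ^ (x1 ^ x3)))) | x4)) = 0 <-> 0 = 1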